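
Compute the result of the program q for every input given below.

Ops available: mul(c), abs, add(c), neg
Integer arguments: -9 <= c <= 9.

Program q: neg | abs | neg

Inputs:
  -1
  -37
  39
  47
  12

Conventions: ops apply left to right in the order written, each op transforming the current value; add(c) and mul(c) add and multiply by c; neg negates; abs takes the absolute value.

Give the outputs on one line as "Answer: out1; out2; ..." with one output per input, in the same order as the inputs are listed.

-1; -37; -39; -47; -12

Execution, op by op:
  -1 -> 1 -> 1 -> -1
  -37 -> 37 -> 37 -> -37
  39 -> -39 -> 39 -> -39
  47 -> -47 -> 47 -> -47
  12 -> -12 -> 12 -> -12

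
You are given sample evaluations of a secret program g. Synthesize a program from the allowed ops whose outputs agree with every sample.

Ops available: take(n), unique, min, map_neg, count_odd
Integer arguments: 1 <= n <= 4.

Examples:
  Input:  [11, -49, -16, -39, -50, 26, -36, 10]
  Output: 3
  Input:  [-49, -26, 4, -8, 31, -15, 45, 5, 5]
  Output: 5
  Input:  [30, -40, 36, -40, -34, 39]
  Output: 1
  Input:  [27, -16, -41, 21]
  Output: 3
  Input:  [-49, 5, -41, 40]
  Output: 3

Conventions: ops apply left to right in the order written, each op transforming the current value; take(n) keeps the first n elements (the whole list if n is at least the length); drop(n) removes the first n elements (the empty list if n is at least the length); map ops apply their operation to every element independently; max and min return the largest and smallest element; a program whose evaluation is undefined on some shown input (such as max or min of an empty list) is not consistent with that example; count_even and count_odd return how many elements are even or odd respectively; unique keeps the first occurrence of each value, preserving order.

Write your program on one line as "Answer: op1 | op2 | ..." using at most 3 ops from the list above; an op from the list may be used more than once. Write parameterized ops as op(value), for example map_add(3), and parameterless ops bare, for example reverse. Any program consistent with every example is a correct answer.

unique | count_odd

Check, running the answer program on each example:
  [11, -49, -16, -39, -50, 26, -36, 10] -> [11, -49, -16, -39, -50, 26, -36, 10] -> 3
  [-49, -26, 4, -8, 31, -15, 45, 5, 5] -> [-49, -26, 4, -8, 31, -15, 45, 5] -> 5
  [30, -40, 36, -40, -34, 39] -> [30, -40, 36, -34, 39] -> 1
  [27, -16, -41, 21] -> [27, -16, -41, 21] -> 3
  [-49, 5, -41, 40] -> [-49, 5, -41, 40] -> 3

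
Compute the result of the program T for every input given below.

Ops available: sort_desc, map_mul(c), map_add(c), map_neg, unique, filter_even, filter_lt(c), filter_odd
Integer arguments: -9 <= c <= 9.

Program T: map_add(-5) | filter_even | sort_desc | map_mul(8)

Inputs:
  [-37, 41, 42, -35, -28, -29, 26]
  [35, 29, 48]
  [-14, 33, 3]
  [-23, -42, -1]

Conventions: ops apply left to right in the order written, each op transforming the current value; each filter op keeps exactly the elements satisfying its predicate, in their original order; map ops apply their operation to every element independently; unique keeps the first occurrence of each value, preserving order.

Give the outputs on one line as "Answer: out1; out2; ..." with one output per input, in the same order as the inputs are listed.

[288, -272, -320, -336]; [240, 192]; [224, -16]; [-48, -224]

Execution, op by op:
  [-37, 41, 42, -35, -28, -29, 26] -> [-42, 36, 37, -40, -33, -34, 21] -> [-42, 36, -40, -34] -> [36, -34, -40, -42] -> [288, -272, -320, -336]
  [35, 29, 48] -> [30, 24, 43] -> [30, 24] -> [30, 24] -> [240, 192]
  [-14, 33, 3] -> [-19, 28, -2] -> [28, -2] -> [28, -2] -> [224, -16]
  [-23, -42, -1] -> [-28, -47, -6] -> [-28, -6] -> [-6, -28] -> [-48, -224]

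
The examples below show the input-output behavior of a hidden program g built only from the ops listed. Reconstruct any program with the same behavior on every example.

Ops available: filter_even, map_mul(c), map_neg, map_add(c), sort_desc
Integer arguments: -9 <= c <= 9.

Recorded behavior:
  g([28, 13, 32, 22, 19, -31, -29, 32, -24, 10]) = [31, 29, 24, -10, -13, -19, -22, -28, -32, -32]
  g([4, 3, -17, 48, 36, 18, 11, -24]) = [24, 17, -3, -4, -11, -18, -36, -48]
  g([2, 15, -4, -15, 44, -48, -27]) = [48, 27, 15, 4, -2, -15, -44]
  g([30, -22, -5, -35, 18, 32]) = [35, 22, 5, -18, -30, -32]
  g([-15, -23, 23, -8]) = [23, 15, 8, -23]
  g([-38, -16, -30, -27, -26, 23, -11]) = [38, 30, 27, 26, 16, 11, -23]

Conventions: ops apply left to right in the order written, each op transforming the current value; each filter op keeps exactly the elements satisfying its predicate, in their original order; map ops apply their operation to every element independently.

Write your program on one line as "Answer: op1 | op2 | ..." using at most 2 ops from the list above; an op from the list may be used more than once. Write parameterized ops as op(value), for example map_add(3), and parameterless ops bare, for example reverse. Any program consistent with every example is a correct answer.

map_neg | sort_desc

Check, running the answer program on each example:
  [28, 13, 32, 22, 19, -31, -29, 32, -24, 10] -> [-28, -13, -32, -22, -19, 31, 29, -32, 24, -10] -> [31, 29, 24, -10, -13, -19, -22, -28, -32, -32]
  [4, 3, -17, 48, 36, 18, 11, -24] -> [-4, -3, 17, -48, -36, -18, -11, 24] -> [24, 17, -3, -4, -11, -18, -36, -48]
  [2, 15, -4, -15, 44, -48, -27] -> [-2, -15, 4, 15, -44, 48, 27] -> [48, 27, 15, 4, -2, -15, -44]
  [30, -22, -5, -35, 18, 32] -> [-30, 22, 5, 35, -18, -32] -> [35, 22, 5, -18, -30, -32]
  [-15, -23, 23, -8] -> [15, 23, -23, 8] -> [23, 15, 8, -23]
  [-38, -16, -30, -27, -26, 23, -11] -> [38, 16, 30, 27, 26, -23, 11] -> [38, 30, 27, 26, 16, 11, -23]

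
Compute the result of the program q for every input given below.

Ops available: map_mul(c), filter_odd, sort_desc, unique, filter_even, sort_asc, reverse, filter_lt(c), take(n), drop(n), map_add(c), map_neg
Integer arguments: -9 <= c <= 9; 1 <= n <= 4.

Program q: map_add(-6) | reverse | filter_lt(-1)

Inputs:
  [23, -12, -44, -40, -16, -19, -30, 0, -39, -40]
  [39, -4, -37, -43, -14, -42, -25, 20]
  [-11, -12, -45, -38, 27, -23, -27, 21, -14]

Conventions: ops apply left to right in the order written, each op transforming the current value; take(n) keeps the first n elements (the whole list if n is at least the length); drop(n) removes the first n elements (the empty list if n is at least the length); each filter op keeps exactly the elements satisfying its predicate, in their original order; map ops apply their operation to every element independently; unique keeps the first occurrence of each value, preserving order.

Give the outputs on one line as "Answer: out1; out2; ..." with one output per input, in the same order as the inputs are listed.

Execution, op by op:
  [23, -12, -44, -40, -16, -19, -30, 0, -39, -40] -> [17, -18, -50, -46, -22, -25, -36, -6, -45, -46] -> [-46, -45, -6, -36, -25, -22, -46, -50, -18, 17] -> [-46, -45, -6, -36, -25, -22, -46, -50, -18]
  [39, -4, -37, -43, -14, -42, -25, 20] -> [33, -10, -43, -49, -20, -48, -31, 14] -> [14, -31, -48, -20, -49, -43, -10, 33] -> [-31, -48, -20, -49, -43, -10]
  [-11, -12, -45, -38, 27, -23, -27, 21, -14] -> [-17, -18, -51, -44, 21, -29, -33, 15, -20] -> [-20, 15, -33, -29, 21, -44, -51, -18, -17] -> [-20, -33, -29, -44, -51, -18, -17]

[-46, -45, -6, -36, -25, -22, -46, -50, -18]; [-31, -48, -20, -49, -43, -10]; [-20, -33, -29, -44, -51, -18, -17]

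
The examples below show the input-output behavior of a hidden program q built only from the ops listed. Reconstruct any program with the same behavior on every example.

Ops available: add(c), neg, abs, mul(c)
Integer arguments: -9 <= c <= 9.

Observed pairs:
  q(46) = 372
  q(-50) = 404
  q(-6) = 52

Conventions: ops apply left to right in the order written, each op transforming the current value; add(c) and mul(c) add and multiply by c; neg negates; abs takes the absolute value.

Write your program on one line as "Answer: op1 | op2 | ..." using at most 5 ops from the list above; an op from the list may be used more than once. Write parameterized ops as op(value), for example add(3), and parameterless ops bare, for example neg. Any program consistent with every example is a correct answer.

mul(-1) | mul(-8) | neg | abs | add(4)

Check, running the answer program on each example:
  46 -> -46 -> 368 -> -368 -> 368 -> 372
  -50 -> 50 -> -400 -> 400 -> 400 -> 404
  -6 -> 6 -> -48 -> 48 -> 48 -> 52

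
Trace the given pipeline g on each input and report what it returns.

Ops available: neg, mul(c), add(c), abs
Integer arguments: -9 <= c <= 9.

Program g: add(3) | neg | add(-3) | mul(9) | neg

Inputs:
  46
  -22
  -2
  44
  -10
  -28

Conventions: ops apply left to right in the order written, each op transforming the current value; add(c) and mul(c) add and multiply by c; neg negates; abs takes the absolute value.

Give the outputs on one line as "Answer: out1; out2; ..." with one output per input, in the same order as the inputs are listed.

Execution, op by op:
  46 -> 49 -> -49 -> -52 -> -468 -> 468
  -22 -> -19 -> 19 -> 16 -> 144 -> -144
  -2 -> 1 -> -1 -> -4 -> -36 -> 36
  44 -> 47 -> -47 -> -50 -> -450 -> 450
  -10 -> -7 -> 7 -> 4 -> 36 -> -36
  -28 -> -25 -> 25 -> 22 -> 198 -> -198

468; -144; 36; 450; -36; -198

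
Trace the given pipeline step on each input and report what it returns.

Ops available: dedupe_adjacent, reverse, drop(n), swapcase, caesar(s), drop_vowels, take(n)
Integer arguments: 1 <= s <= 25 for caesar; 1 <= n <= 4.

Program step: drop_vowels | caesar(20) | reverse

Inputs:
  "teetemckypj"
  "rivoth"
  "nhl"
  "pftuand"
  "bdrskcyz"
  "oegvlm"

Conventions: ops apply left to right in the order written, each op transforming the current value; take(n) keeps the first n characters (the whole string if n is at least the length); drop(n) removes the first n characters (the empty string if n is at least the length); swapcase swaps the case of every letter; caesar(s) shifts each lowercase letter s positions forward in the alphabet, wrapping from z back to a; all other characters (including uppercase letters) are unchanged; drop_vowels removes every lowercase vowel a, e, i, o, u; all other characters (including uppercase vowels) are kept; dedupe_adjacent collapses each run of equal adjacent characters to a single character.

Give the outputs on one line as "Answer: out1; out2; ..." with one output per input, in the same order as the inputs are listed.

"djsewgnn"; "bnpl"; "fbh"; "xhnzj"; "tswemlxv"; "gfpa"

Execution, op by op:
  "teetemckypj" -> "ttmckypj" -> "nngwesjd" -> "djsewgnn"
  "rivoth" -> "rvth" -> "lpnb" -> "bnpl"
  "nhl" -> "nhl" -> "hbf" -> "fbh"
  "pftuand" -> "pftnd" -> "jznhx" -> "xhnzj"
  "bdrskcyz" -> "bdrskcyz" -> "vxlmewst" -> "tswemlxv"
  "oegvlm" -> "gvlm" -> "apfg" -> "gfpa"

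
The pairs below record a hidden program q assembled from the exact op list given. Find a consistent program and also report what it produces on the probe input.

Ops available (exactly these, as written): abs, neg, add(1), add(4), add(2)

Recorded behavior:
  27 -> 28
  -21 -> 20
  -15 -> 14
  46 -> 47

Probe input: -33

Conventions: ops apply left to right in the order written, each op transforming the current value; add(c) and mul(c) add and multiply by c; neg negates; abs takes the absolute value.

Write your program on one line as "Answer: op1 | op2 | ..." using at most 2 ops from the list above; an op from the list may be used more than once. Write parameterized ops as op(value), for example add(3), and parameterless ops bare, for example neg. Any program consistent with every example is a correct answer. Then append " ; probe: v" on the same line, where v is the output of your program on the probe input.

add(1) | abs ; probe: 32

Check, running the answer program on each example:
  27 -> 28 -> 28
  -21 -> -20 -> 20
  -15 -> -14 -> 14
  46 -> 47 -> 47
  probe: -33 -> -32 -> 32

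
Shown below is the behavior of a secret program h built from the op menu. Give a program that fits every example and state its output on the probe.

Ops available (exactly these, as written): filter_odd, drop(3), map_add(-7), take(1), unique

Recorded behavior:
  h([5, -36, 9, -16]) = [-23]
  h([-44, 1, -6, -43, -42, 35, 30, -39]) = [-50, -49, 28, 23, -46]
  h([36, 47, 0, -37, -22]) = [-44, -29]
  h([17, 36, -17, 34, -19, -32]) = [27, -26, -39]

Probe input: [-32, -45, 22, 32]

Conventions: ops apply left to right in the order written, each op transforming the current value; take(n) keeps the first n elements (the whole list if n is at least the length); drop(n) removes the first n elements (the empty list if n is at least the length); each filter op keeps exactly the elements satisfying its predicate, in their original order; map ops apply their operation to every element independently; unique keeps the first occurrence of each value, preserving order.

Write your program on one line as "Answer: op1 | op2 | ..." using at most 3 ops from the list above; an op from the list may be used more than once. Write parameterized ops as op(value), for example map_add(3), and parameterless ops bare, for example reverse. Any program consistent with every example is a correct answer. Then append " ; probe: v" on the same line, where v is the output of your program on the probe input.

map_add(-7) | drop(3) ; probe: [25]

Check, running the answer program on each example:
  [5, -36, 9, -16] -> [-2, -43, 2, -23] -> [-23]
  [-44, 1, -6, -43, -42, 35, 30, -39] -> [-51, -6, -13, -50, -49, 28, 23, -46] -> [-50, -49, 28, 23, -46]
  [36, 47, 0, -37, -22] -> [29, 40, -7, -44, -29] -> [-44, -29]
  [17, 36, -17, 34, -19, -32] -> [10, 29, -24, 27, -26, -39] -> [27, -26, -39]
  probe: [-32, -45, 22, 32] -> [-39, -52, 15, 25] -> [25]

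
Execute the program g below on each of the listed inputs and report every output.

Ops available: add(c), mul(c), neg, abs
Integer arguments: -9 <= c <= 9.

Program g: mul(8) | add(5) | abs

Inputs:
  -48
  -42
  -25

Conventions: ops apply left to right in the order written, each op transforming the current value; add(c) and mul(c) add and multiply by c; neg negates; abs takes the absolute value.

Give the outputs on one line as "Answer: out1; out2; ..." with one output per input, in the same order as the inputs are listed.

379; 331; 195

Execution, op by op:
  -48 -> -384 -> -379 -> 379
  -42 -> -336 -> -331 -> 331
  -25 -> -200 -> -195 -> 195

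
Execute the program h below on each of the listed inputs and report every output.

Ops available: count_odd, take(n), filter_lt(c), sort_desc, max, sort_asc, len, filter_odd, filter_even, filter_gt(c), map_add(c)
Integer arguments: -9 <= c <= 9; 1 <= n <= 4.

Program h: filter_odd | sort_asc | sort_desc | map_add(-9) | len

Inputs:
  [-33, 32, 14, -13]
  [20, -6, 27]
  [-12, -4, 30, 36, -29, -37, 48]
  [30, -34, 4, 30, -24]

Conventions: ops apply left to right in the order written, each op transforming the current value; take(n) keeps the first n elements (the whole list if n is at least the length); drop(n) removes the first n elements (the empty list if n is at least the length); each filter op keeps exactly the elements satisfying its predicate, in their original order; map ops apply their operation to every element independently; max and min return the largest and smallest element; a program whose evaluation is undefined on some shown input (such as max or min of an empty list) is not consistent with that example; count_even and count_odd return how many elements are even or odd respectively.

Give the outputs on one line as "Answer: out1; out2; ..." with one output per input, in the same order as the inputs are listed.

Execution, op by op:
  [-33, 32, 14, -13] -> [-33, -13] -> [-33, -13] -> [-13, -33] -> [-22, -42] -> 2
  [20, -6, 27] -> [27] -> [27] -> [27] -> [18] -> 1
  [-12, -4, 30, 36, -29, -37, 48] -> [-29, -37] -> [-37, -29] -> [-29, -37] -> [-38, -46] -> 2
  [30, -34, 4, 30, -24] -> [] -> [] -> [] -> [] -> 0

2; 1; 2; 0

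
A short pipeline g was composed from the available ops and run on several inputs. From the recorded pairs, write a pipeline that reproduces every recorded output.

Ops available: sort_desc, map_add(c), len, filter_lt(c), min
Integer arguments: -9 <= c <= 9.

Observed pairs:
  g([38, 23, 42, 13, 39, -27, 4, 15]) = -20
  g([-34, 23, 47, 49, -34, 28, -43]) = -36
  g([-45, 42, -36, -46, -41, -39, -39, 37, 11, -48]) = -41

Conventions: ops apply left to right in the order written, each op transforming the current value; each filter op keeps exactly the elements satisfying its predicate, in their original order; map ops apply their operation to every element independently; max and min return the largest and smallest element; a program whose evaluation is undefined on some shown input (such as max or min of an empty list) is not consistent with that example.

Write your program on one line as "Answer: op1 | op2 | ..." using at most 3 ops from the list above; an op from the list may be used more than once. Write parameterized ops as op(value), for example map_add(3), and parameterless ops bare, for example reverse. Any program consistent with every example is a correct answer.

sort_desc | map_add(7) | min

Check, running the answer program on each example:
  [38, 23, 42, 13, 39, -27, 4, 15] -> [42, 39, 38, 23, 15, 13, 4, -27] -> [49, 46, 45, 30, 22, 20, 11, -20] -> -20
  [-34, 23, 47, 49, -34, 28, -43] -> [49, 47, 28, 23, -34, -34, -43] -> [56, 54, 35, 30, -27, -27, -36] -> -36
  [-45, 42, -36, -46, -41, -39, -39, 37, 11, -48] -> [42, 37, 11, -36, -39, -39, -41, -45, -46, -48] -> [49, 44, 18, -29, -32, -32, -34, -38, -39, -41] -> -41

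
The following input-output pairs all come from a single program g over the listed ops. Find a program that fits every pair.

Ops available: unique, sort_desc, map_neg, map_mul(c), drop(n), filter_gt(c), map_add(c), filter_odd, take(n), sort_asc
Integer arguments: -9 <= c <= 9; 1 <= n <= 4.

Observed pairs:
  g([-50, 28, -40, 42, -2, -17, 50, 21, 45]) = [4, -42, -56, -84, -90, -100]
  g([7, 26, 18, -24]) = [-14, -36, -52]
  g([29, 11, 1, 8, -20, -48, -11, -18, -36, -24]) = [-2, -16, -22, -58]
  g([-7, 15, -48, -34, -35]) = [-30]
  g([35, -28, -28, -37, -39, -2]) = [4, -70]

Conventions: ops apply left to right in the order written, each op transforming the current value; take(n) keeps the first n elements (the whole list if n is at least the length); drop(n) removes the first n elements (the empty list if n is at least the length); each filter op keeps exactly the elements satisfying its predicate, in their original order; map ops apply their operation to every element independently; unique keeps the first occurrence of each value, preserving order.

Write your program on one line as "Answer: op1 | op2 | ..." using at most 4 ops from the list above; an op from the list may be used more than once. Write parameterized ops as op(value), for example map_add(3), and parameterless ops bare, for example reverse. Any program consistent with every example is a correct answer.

filter_gt(-3) | map_mul(-2) | sort_desc

Check, running the answer program on each example:
  [-50, 28, -40, 42, -2, -17, 50, 21, 45] -> [28, 42, -2, 50, 21, 45] -> [-56, -84, 4, -100, -42, -90] -> [4, -42, -56, -84, -90, -100]
  [7, 26, 18, -24] -> [7, 26, 18] -> [-14, -52, -36] -> [-14, -36, -52]
  [29, 11, 1, 8, -20, -48, -11, -18, -36, -24] -> [29, 11, 1, 8] -> [-58, -22, -2, -16] -> [-2, -16, -22, -58]
  [-7, 15, -48, -34, -35] -> [15] -> [-30] -> [-30]
  [35, -28, -28, -37, -39, -2] -> [35, -2] -> [-70, 4] -> [4, -70]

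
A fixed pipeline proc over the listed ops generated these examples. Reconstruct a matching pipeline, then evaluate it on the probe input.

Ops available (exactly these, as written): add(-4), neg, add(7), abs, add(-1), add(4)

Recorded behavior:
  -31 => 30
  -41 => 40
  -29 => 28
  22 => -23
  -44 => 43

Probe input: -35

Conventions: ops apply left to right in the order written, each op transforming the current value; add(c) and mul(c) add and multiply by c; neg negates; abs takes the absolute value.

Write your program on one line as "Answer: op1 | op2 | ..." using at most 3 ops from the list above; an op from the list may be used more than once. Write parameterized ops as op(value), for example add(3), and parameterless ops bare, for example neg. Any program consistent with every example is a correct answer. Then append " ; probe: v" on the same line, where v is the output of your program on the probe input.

neg | add(-1) ; probe: 34

Check, running the answer program on each example:
  -31 -> 31 -> 30
  -41 -> 41 -> 40
  -29 -> 29 -> 28
  22 -> -22 -> -23
  -44 -> 44 -> 43
  probe: -35 -> 35 -> 34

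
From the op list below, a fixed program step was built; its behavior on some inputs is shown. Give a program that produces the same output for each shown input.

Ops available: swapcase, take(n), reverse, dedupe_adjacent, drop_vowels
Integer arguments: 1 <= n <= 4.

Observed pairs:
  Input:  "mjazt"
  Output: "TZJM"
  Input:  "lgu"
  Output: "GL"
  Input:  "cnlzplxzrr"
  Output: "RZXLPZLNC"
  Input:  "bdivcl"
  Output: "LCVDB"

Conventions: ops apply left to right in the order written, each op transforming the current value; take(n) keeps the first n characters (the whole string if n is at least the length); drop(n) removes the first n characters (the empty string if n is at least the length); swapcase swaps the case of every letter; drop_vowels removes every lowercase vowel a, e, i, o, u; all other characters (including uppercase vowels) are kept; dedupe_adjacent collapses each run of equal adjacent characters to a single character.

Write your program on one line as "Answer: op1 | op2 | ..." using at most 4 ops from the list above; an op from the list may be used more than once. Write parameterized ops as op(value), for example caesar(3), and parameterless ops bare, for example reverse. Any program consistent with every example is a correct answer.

dedupe_adjacent | reverse | drop_vowels | swapcase

Check, running the answer program on each example:
  "mjazt" -> "mjazt" -> "tzajm" -> "tzjm" -> "TZJM"
  "lgu" -> "lgu" -> "ugl" -> "gl" -> "GL"
  "cnlzplxzrr" -> "cnlzplxzr" -> "rzxlpzlnc" -> "rzxlpzlnc" -> "RZXLPZLNC"
  "bdivcl" -> "bdivcl" -> "lcvidb" -> "lcvdb" -> "LCVDB"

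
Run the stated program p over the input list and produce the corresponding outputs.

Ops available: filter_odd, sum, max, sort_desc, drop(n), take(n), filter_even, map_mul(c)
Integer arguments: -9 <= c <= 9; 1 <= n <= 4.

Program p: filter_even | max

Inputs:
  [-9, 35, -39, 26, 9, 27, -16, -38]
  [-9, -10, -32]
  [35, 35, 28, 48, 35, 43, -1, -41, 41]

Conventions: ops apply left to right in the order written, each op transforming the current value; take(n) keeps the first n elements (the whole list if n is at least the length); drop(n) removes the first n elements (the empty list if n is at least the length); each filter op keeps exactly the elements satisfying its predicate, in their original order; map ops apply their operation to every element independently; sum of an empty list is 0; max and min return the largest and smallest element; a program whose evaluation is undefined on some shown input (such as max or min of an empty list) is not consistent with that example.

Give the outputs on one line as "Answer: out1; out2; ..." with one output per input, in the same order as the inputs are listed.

26; -10; 48

Execution, op by op:
  [-9, 35, -39, 26, 9, 27, -16, -38] -> [26, -16, -38] -> 26
  [-9, -10, -32] -> [-10, -32] -> -10
  [35, 35, 28, 48, 35, 43, -1, -41, 41] -> [28, 48] -> 48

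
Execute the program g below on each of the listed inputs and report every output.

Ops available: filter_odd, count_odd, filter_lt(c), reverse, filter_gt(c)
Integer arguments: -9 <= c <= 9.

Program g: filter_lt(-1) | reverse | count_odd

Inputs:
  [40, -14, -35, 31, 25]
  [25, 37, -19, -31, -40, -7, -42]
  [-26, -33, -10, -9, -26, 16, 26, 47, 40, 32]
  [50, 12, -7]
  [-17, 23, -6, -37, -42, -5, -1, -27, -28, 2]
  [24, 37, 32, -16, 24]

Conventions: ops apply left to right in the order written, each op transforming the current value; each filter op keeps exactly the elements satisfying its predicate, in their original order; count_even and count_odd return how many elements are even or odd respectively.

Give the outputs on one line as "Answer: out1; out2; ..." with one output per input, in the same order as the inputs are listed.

Execution, op by op:
  [40, -14, -35, 31, 25] -> [-14, -35] -> [-35, -14] -> 1
  [25, 37, -19, -31, -40, -7, -42] -> [-19, -31, -40, -7, -42] -> [-42, -7, -40, -31, -19] -> 3
  [-26, -33, -10, -9, -26, 16, 26, 47, 40, 32] -> [-26, -33, -10, -9, -26] -> [-26, -9, -10, -33, -26] -> 2
  [50, 12, -7] -> [-7] -> [-7] -> 1
  [-17, 23, -6, -37, -42, -5, -1, -27, -28, 2] -> [-17, -6, -37, -42, -5, -27, -28] -> [-28, -27, -5, -42, -37, -6, -17] -> 4
  [24, 37, 32, -16, 24] -> [-16] -> [-16] -> 0

1; 3; 2; 1; 4; 0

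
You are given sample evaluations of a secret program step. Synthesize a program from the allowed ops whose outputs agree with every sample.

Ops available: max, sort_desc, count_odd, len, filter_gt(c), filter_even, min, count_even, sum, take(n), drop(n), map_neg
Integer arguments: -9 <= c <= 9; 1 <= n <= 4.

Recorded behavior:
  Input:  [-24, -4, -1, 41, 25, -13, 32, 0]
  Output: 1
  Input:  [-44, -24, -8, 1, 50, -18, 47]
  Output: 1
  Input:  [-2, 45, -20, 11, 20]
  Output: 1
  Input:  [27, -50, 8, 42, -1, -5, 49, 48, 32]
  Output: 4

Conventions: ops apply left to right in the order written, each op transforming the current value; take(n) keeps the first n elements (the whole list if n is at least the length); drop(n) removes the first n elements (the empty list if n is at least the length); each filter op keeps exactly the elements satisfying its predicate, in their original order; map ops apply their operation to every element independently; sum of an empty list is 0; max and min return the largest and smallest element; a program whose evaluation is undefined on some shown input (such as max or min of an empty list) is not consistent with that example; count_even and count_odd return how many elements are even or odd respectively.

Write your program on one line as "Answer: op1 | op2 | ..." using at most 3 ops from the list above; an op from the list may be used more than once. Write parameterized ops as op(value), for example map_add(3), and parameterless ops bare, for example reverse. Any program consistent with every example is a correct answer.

sort_desc | filter_gt(5) | count_even

Check, running the answer program on each example:
  [-24, -4, -1, 41, 25, -13, 32, 0] -> [41, 32, 25, 0, -1, -4, -13, -24] -> [41, 32, 25] -> 1
  [-44, -24, -8, 1, 50, -18, 47] -> [50, 47, 1, -8, -18, -24, -44] -> [50, 47] -> 1
  [-2, 45, -20, 11, 20] -> [45, 20, 11, -2, -20] -> [45, 20, 11] -> 1
  [27, -50, 8, 42, -1, -5, 49, 48, 32] -> [49, 48, 42, 32, 27, 8, -1, -5, -50] -> [49, 48, 42, 32, 27, 8] -> 4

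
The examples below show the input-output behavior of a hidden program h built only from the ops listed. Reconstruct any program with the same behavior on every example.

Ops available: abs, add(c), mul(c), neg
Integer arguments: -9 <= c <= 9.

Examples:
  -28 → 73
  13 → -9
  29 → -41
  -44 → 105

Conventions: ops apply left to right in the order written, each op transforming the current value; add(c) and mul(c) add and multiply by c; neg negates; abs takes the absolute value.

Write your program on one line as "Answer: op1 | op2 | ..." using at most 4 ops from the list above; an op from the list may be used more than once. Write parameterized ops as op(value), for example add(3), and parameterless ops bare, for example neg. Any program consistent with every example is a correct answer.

mul(-2) | add(9) | add(8)

Check, running the answer program on each example:
  -28 -> 56 -> 65 -> 73
  13 -> -26 -> -17 -> -9
  29 -> -58 -> -49 -> -41
  -44 -> 88 -> 97 -> 105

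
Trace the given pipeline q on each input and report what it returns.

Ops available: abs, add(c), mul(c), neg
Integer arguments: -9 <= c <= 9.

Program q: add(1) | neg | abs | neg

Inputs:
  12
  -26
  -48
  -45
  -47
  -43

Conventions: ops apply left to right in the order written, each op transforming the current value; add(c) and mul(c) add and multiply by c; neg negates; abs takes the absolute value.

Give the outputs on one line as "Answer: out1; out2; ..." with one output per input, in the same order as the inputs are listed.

-13; -25; -47; -44; -46; -42

Execution, op by op:
  12 -> 13 -> -13 -> 13 -> -13
  -26 -> -25 -> 25 -> 25 -> -25
  -48 -> -47 -> 47 -> 47 -> -47
  -45 -> -44 -> 44 -> 44 -> -44
  -47 -> -46 -> 46 -> 46 -> -46
  -43 -> -42 -> 42 -> 42 -> -42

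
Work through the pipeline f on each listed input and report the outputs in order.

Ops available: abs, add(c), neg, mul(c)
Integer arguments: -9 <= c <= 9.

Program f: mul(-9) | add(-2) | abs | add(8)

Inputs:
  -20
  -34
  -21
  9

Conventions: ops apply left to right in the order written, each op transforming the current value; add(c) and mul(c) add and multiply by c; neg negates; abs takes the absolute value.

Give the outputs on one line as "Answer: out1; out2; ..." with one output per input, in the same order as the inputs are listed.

Execution, op by op:
  -20 -> 180 -> 178 -> 178 -> 186
  -34 -> 306 -> 304 -> 304 -> 312
  -21 -> 189 -> 187 -> 187 -> 195
  9 -> -81 -> -83 -> 83 -> 91

186; 312; 195; 91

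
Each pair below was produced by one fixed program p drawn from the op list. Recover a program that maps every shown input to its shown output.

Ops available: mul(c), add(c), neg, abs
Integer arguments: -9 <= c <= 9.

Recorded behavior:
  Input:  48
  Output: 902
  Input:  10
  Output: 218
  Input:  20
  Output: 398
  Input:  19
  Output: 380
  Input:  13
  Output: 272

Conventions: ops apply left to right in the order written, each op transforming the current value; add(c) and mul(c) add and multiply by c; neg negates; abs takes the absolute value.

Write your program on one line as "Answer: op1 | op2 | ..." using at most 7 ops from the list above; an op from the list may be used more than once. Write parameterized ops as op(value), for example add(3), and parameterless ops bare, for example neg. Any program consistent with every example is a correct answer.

neg | mul(3) | add(-7) | mul(-6) | add(-9) | add(5)

Check, running the answer program on each example:
  48 -> -48 -> -144 -> -151 -> 906 -> 897 -> 902
  10 -> -10 -> -30 -> -37 -> 222 -> 213 -> 218
  20 -> -20 -> -60 -> -67 -> 402 -> 393 -> 398
  19 -> -19 -> -57 -> -64 -> 384 -> 375 -> 380
  13 -> -13 -> -39 -> -46 -> 276 -> 267 -> 272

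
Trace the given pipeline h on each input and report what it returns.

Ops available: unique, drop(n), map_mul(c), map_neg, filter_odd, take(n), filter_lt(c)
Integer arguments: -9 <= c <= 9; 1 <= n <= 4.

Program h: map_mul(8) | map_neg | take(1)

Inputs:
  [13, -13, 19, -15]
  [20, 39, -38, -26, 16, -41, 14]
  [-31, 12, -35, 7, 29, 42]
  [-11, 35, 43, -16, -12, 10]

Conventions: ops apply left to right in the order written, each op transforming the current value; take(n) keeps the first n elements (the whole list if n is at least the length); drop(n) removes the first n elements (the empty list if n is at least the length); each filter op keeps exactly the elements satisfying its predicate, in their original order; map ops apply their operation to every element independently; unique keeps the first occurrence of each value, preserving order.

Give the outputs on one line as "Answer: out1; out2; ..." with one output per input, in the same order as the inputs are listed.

Execution, op by op:
  [13, -13, 19, -15] -> [104, -104, 152, -120] -> [-104, 104, -152, 120] -> [-104]
  [20, 39, -38, -26, 16, -41, 14] -> [160, 312, -304, -208, 128, -328, 112] -> [-160, -312, 304, 208, -128, 328, -112] -> [-160]
  [-31, 12, -35, 7, 29, 42] -> [-248, 96, -280, 56, 232, 336] -> [248, -96, 280, -56, -232, -336] -> [248]
  [-11, 35, 43, -16, -12, 10] -> [-88, 280, 344, -128, -96, 80] -> [88, -280, -344, 128, 96, -80] -> [88]

[-104]; [-160]; [248]; [88]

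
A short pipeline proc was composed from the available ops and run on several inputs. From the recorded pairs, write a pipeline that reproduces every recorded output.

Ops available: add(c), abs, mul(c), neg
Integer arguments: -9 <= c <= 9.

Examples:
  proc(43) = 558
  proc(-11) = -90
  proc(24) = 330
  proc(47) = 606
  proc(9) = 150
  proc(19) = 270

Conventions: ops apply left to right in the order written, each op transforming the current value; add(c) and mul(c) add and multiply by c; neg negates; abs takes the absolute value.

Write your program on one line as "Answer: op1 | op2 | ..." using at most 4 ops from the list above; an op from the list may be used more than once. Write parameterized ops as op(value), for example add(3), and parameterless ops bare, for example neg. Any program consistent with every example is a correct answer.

add(5) | mul(6) | add(-9) | mul(2)

Check, running the answer program on each example:
  43 -> 48 -> 288 -> 279 -> 558
  -11 -> -6 -> -36 -> -45 -> -90
  24 -> 29 -> 174 -> 165 -> 330
  47 -> 52 -> 312 -> 303 -> 606
  9 -> 14 -> 84 -> 75 -> 150
  19 -> 24 -> 144 -> 135 -> 270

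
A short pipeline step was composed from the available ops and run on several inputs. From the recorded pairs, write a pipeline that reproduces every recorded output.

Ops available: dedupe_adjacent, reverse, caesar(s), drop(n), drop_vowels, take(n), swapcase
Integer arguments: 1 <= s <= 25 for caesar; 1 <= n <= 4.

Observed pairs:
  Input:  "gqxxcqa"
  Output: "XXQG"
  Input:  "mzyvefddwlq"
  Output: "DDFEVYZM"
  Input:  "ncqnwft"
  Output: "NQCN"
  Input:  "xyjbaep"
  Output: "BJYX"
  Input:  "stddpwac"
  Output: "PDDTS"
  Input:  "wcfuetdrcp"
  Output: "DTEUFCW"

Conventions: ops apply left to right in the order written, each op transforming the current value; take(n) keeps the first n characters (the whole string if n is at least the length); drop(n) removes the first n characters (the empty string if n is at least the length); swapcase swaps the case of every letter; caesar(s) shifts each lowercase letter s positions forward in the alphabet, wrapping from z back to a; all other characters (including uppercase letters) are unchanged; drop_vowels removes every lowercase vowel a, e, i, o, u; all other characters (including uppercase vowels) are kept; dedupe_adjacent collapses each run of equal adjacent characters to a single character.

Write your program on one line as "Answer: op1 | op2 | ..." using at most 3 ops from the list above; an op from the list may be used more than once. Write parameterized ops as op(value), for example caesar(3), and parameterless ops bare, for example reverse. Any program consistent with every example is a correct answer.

swapcase | reverse | drop(3)

Check, running the answer program on each example:
  "gqxxcqa" -> "GQXXCQA" -> "AQCXXQG" -> "XXQG"
  "mzyvefddwlq" -> "MZYVEFDDWLQ" -> "QLWDDFEVYZM" -> "DDFEVYZM"
  "ncqnwft" -> "NCQNWFT" -> "TFWNQCN" -> "NQCN"
  "xyjbaep" -> "XYJBAEP" -> "PEABJYX" -> "BJYX"
  "stddpwac" -> "STDDPWAC" -> "CAWPDDTS" -> "PDDTS"
  "wcfuetdrcp" -> "WCFUETDRCP" -> "PCRDTEUFCW" -> "DTEUFCW"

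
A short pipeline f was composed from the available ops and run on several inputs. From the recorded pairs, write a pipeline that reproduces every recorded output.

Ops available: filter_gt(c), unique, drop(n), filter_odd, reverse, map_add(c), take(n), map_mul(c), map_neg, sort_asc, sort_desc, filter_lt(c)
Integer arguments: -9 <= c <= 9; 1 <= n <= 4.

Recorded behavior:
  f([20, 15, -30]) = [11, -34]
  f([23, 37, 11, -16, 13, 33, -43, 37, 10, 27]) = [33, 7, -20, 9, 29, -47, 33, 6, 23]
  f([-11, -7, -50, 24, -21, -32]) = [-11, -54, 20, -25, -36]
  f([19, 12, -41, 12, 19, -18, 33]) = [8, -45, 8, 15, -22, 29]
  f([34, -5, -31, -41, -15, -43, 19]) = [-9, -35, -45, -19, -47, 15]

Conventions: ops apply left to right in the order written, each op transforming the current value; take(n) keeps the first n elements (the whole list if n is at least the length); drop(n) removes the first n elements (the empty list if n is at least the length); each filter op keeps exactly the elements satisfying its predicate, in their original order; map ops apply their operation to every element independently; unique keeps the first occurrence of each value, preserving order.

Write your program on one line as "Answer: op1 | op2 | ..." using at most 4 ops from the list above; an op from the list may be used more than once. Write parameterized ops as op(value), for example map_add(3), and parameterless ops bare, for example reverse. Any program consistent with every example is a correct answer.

map_add(-9) | drop(1) | map_add(5)

Check, running the answer program on each example:
  [20, 15, -30] -> [11, 6, -39] -> [6, -39] -> [11, -34]
  [23, 37, 11, -16, 13, 33, -43, 37, 10, 27] -> [14, 28, 2, -25, 4, 24, -52, 28, 1, 18] -> [28, 2, -25, 4, 24, -52, 28, 1, 18] -> [33, 7, -20, 9, 29, -47, 33, 6, 23]
  [-11, -7, -50, 24, -21, -32] -> [-20, -16, -59, 15, -30, -41] -> [-16, -59, 15, -30, -41] -> [-11, -54, 20, -25, -36]
  [19, 12, -41, 12, 19, -18, 33] -> [10, 3, -50, 3, 10, -27, 24] -> [3, -50, 3, 10, -27, 24] -> [8, -45, 8, 15, -22, 29]
  [34, -5, -31, -41, -15, -43, 19] -> [25, -14, -40, -50, -24, -52, 10] -> [-14, -40, -50, -24, -52, 10] -> [-9, -35, -45, -19, -47, 15]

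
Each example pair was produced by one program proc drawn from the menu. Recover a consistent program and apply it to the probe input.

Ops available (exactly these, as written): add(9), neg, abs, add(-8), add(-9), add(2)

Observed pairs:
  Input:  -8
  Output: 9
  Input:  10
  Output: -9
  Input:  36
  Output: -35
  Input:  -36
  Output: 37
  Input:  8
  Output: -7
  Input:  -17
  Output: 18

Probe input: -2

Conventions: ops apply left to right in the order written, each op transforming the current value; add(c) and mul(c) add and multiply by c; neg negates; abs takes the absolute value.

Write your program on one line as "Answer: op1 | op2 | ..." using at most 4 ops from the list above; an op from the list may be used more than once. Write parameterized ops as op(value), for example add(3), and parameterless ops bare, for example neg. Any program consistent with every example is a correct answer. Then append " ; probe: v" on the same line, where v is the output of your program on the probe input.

neg | add(9) | add(-8) ; probe: 3

Check, running the answer program on each example:
  -8 -> 8 -> 17 -> 9
  10 -> -10 -> -1 -> -9
  36 -> -36 -> -27 -> -35
  -36 -> 36 -> 45 -> 37
  8 -> -8 -> 1 -> -7
  -17 -> 17 -> 26 -> 18
  probe: -2 -> 2 -> 11 -> 3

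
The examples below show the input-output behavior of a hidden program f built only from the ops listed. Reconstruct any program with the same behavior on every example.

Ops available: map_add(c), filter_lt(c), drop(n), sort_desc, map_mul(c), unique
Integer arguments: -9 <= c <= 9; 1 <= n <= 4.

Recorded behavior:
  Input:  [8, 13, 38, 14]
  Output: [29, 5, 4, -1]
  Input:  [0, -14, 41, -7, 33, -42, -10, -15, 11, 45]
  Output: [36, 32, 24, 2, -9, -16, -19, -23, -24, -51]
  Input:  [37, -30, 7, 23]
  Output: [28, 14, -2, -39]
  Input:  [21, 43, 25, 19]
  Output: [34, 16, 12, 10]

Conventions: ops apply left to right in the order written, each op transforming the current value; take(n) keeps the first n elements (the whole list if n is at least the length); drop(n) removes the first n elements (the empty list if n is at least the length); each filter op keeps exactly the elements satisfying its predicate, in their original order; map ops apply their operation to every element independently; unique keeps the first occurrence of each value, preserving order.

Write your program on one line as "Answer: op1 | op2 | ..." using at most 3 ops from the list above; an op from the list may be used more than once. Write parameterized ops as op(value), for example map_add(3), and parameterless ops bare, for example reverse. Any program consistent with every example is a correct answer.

sort_desc | map_add(-9)

Check, running the answer program on each example:
  [8, 13, 38, 14] -> [38, 14, 13, 8] -> [29, 5, 4, -1]
  [0, -14, 41, -7, 33, -42, -10, -15, 11, 45] -> [45, 41, 33, 11, 0, -7, -10, -14, -15, -42] -> [36, 32, 24, 2, -9, -16, -19, -23, -24, -51]
  [37, -30, 7, 23] -> [37, 23, 7, -30] -> [28, 14, -2, -39]
  [21, 43, 25, 19] -> [43, 25, 21, 19] -> [34, 16, 12, 10]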